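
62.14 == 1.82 False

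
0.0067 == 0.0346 False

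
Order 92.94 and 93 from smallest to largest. 92.94, 93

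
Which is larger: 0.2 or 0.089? 0.2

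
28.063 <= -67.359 False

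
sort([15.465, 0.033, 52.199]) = [0.033, 15.465, 52.199]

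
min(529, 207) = 207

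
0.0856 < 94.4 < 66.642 False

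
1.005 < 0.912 False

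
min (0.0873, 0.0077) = 0.0077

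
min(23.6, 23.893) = 23.6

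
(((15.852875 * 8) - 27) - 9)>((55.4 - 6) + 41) True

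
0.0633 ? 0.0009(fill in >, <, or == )>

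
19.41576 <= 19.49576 True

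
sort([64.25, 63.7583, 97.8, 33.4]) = [33.4, 63.7583, 64.25, 97.8]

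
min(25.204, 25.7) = 25.204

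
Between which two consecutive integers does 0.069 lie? 0 and 1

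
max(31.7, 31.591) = 31.7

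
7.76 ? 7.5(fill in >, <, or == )>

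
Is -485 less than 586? Yes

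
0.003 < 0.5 True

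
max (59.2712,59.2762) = 59.2762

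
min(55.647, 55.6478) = 55.647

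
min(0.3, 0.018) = 0.018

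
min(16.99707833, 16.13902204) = 16.13902204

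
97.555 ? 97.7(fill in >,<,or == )<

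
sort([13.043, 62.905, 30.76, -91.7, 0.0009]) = [-91.7, 0.0009, 13.043, 30.76, 62.905]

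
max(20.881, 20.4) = 20.881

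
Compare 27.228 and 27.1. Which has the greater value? 27.228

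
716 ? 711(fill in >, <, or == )>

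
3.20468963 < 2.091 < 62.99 False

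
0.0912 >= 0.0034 True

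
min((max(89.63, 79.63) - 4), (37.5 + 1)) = 38.5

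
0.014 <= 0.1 True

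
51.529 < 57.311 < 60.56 True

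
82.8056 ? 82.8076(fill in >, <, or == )<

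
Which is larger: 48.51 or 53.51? 53.51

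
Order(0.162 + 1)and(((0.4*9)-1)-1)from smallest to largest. (0.162 + 1), (((0.4*9)-1)-1)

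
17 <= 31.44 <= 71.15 True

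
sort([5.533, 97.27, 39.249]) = [5.533, 39.249, 97.27]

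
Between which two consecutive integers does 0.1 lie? 0 and 1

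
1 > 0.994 True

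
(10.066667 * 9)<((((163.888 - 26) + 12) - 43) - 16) True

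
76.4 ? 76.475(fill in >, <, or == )<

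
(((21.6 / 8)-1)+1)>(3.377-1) True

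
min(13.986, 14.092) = 13.986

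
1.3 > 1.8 False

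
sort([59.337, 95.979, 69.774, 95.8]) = [59.337, 69.774, 95.8, 95.979]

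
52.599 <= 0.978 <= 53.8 False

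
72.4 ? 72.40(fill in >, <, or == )==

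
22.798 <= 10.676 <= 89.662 False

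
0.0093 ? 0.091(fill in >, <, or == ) <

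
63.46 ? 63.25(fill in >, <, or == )>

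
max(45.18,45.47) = 45.47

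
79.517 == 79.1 False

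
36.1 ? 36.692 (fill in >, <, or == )<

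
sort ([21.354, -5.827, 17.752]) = [-5.827, 17.752, 21.354]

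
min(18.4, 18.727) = 18.4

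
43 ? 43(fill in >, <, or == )==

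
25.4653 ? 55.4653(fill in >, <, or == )<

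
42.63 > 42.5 True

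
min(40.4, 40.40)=40.4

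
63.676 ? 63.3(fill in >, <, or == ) >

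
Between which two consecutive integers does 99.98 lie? 99 and 100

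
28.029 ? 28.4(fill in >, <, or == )<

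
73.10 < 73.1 False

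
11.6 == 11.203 False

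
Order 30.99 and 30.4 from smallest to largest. 30.4, 30.99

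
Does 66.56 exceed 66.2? Yes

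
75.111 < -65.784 False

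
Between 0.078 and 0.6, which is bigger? 0.6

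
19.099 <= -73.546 False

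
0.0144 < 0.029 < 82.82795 True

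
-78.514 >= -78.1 False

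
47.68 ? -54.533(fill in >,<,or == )>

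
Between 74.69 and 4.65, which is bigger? 74.69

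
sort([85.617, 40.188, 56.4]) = [40.188, 56.4, 85.617]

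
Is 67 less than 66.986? No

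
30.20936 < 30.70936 True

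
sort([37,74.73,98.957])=[37,74.73,98.957]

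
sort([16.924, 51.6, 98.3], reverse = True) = [98.3, 51.6, 16.924]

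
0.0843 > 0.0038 True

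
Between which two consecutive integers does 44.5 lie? 44 and 45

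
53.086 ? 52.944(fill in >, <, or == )>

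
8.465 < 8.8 True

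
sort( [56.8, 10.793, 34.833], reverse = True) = [56.8, 34.833, 10.793]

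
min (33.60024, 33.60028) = 33.60024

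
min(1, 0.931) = 0.931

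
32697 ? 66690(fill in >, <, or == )<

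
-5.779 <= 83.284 True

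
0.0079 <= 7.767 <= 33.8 True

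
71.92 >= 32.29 True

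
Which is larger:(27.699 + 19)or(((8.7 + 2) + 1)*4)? (((8.7 + 2) + 1)*4)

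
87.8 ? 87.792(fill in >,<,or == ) >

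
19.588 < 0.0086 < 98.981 False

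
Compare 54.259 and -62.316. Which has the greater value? 54.259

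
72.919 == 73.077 False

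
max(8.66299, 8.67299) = 8.67299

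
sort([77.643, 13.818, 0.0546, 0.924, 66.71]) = [0.0546, 0.924, 13.818, 66.71, 77.643]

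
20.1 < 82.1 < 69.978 False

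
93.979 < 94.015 True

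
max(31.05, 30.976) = 31.05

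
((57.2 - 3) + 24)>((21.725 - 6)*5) False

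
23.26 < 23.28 True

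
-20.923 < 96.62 True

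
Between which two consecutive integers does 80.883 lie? 80 and 81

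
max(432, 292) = 432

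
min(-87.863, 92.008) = -87.863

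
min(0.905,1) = 0.905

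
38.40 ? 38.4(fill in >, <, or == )==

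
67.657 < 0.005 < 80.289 False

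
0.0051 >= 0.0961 False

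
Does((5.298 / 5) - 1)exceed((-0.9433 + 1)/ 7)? Yes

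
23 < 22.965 False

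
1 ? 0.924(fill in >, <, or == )>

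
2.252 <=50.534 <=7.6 False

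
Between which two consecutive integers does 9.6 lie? 9 and 10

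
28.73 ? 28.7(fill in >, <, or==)>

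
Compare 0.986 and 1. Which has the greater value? 1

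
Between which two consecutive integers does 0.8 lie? 0 and 1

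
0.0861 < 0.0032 False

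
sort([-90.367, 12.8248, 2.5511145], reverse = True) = [12.8248, 2.5511145, -90.367]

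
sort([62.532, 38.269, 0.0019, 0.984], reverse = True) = [62.532, 38.269, 0.984, 0.0019]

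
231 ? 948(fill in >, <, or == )<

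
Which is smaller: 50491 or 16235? 16235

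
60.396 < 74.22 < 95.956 True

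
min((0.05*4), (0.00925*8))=0.074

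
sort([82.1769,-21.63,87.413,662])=[-21.63,82.1769,87.413,662]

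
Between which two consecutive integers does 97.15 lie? 97 and 98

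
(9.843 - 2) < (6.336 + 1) False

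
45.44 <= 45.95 True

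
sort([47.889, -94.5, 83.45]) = [-94.5, 47.889, 83.45]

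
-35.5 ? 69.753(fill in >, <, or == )<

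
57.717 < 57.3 False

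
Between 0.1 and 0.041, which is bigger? 0.1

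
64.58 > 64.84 False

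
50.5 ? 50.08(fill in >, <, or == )>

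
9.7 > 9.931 False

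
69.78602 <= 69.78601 False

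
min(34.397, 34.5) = 34.397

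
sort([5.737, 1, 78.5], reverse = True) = [78.5, 5.737, 1]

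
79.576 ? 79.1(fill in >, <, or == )>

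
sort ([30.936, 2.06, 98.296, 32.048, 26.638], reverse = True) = [98.296, 32.048, 30.936, 26.638, 2.06]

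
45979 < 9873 False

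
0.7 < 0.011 False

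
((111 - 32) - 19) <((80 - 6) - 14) False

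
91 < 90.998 False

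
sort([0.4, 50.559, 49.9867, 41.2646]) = [0.4, 41.2646, 49.9867, 50.559]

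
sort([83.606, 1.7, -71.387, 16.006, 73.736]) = [-71.387, 1.7, 16.006, 73.736, 83.606]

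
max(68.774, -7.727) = 68.774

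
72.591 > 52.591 True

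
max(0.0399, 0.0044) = 0.0399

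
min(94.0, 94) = 94.0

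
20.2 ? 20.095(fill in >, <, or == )>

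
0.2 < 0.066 False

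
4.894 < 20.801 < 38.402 True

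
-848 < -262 True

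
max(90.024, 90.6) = 90.6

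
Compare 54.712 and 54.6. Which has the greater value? 54.712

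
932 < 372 False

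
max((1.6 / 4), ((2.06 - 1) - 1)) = 0.4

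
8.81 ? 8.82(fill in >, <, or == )<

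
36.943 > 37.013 False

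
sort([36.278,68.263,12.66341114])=[12.66341114,36.278,68.263]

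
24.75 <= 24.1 False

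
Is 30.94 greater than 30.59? Yes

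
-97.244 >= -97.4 True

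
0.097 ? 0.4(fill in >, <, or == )<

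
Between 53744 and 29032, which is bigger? 53744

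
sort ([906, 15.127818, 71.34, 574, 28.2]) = [15.127818, 28.2, 71.34, 574, 906]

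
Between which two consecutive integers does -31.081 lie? -32 and -31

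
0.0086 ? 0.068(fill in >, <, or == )<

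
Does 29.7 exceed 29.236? Yes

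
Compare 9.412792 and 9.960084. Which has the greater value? 9.960084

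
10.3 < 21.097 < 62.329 True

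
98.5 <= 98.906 True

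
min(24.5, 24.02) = 24.02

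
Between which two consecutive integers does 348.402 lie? 348 and 349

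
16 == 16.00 True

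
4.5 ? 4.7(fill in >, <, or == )<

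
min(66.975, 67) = 66.975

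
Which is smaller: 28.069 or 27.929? 27.929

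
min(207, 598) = 207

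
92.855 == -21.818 False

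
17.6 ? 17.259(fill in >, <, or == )>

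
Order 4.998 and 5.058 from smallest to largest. 4.998,5.058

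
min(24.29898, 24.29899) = 24.29898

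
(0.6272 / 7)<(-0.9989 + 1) False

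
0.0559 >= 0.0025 True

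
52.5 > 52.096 True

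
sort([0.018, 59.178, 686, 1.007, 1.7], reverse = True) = [686, 59.178, 1.7, 1.007, 0.018]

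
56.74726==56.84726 False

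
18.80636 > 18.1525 True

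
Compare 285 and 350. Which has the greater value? 350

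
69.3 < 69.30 False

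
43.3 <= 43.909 True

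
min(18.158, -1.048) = -1.048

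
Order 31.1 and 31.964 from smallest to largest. 31.1, 31.964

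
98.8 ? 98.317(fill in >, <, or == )>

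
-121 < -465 False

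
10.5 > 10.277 True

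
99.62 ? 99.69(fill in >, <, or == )<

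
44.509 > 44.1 True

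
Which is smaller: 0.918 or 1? 0.918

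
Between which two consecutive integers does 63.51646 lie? 63 and 64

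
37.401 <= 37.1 False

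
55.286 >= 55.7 False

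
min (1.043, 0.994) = 0.994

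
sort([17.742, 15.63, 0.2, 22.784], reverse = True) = [22.784, 17.742, 15.63, 0.2]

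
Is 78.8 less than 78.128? No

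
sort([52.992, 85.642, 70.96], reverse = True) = [85.642, 70.96, 52.992]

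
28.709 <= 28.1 False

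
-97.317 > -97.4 True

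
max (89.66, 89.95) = 89.95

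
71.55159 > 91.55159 False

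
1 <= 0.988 False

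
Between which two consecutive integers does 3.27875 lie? 3 and 4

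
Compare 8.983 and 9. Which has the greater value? 9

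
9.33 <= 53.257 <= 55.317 True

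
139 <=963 True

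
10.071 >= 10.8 False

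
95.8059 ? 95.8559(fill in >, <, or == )<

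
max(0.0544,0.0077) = 0.0544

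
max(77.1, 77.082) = 77.1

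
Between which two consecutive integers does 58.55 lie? 58 and 59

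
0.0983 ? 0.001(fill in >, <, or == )>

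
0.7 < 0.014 False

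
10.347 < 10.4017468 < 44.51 True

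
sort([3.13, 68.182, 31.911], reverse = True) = [68.182, 31.911, 3.13]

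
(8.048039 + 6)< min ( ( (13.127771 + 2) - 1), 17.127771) True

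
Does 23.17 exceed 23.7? No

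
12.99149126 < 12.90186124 False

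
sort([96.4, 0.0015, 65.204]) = [0.0015, 65.204, 96.4]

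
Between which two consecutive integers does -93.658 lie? -94 and -93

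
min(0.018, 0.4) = 0.018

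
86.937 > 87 False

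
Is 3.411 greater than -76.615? Yes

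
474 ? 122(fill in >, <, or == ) >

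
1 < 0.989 False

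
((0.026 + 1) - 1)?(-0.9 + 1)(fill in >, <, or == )<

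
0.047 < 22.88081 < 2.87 False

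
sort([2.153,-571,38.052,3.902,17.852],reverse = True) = [38.052,17.852,3.902,2.153,-571]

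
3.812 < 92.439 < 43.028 False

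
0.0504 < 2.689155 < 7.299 True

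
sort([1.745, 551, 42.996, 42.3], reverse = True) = [551, 42.996, 42.3, 1.745]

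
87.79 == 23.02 False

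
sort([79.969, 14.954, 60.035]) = [14.954, 60.035, 79.969]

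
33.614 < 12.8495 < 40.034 False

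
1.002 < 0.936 False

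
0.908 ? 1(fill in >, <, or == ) <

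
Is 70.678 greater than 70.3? Yes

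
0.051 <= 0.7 True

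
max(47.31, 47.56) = 47.56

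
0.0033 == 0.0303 False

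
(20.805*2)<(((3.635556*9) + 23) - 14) True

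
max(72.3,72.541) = 72.541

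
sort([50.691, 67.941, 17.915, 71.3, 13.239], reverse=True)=[71.3, 67.941, 50.691, 17.915, 13.239]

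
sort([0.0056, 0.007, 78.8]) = [0.0056, 0.007, 78.8]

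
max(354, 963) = 963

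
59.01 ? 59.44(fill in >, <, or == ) <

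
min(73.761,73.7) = 73.7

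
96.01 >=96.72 False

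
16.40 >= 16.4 True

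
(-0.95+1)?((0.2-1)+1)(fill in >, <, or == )<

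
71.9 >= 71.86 True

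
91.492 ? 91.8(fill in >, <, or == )<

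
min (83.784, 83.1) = 83.1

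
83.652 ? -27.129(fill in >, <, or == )>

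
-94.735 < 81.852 True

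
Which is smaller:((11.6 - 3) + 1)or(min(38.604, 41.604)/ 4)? ((11.6 - 3) + 1)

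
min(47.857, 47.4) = 47.4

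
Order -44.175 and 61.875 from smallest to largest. -44.175, 61.875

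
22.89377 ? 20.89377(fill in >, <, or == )>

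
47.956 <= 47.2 False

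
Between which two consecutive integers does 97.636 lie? 97 and 98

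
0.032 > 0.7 False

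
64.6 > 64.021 True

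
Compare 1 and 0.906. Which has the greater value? 1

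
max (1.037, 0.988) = 1.037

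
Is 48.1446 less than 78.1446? Yes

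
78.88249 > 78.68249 True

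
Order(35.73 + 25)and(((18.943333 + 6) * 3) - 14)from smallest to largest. (35.73 + 25), (((18.943333 + 6) * 3) - 14)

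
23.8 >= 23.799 True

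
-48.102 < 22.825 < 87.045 True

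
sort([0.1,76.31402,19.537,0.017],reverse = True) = [76.31402,19.537,0.1,0.017]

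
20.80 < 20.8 False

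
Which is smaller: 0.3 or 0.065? 0.065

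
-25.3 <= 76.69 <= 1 False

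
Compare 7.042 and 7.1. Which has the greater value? 7.1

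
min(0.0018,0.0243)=0.0018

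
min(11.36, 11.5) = 11.36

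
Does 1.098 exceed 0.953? Yes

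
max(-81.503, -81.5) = -81.5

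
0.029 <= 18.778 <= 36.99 True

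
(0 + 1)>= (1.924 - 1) True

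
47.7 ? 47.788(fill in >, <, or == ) <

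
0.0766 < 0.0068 False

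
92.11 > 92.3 False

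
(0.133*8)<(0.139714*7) False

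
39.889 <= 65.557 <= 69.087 True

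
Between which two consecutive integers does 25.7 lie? 25 and 26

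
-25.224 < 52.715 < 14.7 False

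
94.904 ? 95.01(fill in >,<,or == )<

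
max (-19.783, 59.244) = 59.244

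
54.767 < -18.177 False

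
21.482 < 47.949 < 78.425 True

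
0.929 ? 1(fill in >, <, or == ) <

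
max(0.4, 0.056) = 0.4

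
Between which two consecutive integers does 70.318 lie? 70 and 71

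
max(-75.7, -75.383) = -75.383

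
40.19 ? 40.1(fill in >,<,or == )>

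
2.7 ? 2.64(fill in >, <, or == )>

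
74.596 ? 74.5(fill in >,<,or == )>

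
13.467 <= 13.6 True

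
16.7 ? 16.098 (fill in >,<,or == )>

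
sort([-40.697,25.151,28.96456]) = [-40.697,25.151,28.96456]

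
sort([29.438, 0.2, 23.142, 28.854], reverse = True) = [29.438, 28.854, 23.142, 0.2]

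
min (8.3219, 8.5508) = 8.3219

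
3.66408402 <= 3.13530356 False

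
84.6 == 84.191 False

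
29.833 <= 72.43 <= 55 False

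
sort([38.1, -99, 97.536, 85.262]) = [-99, 38.1, 85.262, 97.536]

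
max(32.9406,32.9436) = 32.9436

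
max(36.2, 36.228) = 36.228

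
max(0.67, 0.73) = 0.73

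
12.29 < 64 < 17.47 False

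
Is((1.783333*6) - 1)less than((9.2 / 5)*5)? No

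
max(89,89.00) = 89.00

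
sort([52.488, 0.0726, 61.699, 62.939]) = [0.0726, 52.488, 61.699, 62.939]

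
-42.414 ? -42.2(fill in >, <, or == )<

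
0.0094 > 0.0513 False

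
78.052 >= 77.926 True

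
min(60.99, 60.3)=60.3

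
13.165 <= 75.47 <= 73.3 False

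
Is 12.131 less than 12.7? Yes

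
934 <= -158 False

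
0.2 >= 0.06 True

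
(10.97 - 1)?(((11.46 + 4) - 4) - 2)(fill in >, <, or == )>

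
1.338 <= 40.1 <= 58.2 True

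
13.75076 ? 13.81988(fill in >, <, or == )<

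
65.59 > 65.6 False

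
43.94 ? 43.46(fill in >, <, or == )>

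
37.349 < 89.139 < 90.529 True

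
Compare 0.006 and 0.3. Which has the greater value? 0.3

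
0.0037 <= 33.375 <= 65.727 True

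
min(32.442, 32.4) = 32.4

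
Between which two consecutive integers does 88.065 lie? 88 and 89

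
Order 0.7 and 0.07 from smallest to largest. 0.07, 0.7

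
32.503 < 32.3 False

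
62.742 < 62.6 False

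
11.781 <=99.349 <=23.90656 False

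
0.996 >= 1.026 False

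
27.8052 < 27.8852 True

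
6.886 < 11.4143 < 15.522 True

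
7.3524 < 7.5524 True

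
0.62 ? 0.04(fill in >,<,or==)>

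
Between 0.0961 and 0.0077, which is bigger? 0.0961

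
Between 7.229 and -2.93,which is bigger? 7.229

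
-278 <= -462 False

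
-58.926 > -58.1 False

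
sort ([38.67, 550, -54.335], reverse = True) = [550, 38.67, -54.335]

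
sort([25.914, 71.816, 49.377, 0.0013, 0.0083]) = [0.0013, 0.0083, 25.914, 49.377, 71.816]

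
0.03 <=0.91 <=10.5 True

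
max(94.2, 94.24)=94.24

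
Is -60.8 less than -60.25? Yes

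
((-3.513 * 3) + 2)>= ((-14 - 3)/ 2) False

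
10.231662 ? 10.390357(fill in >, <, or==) <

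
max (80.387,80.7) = 80.7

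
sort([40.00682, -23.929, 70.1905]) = [-23.929, 40.00682, 70.1905]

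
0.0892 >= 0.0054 True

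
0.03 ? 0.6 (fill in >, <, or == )<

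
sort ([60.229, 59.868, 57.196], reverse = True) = [60.229, 59.868, 57.196]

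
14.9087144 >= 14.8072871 True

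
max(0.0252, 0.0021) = 0.0252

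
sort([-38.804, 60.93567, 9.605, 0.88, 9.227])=[-38.804, 0.88, 9.227, 9.605, 60.93567]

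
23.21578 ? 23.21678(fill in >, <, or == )<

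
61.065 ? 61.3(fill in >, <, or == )<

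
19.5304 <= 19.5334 True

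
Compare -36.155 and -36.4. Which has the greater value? -36.155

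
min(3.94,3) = 3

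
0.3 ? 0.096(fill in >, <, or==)>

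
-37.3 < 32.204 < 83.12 True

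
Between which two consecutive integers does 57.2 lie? 57 and 58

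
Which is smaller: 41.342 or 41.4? 41.342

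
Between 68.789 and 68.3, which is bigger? 68.789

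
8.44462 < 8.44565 True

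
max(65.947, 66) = 66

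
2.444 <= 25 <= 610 True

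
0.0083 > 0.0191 False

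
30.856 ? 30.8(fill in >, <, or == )>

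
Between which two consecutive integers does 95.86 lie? 95 and 96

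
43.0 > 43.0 False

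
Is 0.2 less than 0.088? No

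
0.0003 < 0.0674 True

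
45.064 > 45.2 False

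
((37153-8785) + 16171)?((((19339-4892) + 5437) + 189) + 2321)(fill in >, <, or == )>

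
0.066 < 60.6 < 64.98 True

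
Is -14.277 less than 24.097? Yes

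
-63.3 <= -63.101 True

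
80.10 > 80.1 False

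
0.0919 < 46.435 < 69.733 True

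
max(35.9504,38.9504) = 38.9504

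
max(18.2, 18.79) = 18.79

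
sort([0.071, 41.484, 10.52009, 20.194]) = [0.071, 10.52009, 20.194, 41.484]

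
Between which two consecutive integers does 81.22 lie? 81 and 82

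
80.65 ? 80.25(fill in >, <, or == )>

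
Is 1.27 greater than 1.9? No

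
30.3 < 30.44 True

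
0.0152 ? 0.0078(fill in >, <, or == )>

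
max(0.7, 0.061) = 0.7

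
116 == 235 False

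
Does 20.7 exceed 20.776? No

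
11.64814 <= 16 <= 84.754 True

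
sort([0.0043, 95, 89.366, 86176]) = [0.0043, 89.366, 95, 86176]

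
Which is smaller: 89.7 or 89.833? 89.7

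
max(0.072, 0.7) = 0.7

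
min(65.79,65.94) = 65.79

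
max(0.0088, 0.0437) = 0.0437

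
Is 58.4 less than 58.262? No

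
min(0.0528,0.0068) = 0.0068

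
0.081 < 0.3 True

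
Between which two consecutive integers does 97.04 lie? 97 and 98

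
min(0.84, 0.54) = 0.54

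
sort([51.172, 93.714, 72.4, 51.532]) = [51.172, 51.532, 72.4, 93.714]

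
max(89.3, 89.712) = 89.712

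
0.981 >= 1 False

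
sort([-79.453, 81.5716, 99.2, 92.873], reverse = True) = [99.2, 92.873, 81.5716, -79.453]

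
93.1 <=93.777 True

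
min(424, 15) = 15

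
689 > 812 False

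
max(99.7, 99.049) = 99.7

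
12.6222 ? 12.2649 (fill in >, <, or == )>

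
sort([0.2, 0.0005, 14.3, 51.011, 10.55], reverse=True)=[51.011, 14.3, 10.55, 0.2, 0.0005]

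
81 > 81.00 False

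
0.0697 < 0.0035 False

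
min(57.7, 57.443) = 57.443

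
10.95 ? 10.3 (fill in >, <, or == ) >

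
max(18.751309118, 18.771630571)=18.771630571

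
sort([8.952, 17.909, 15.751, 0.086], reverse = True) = [17.909, 15.751, 8.952, 0.086]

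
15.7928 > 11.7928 True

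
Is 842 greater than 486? Yes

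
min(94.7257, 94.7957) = 94.7257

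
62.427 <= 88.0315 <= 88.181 True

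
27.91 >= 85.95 False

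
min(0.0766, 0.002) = 0.002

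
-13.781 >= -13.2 False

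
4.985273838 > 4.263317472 True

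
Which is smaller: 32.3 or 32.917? 32.3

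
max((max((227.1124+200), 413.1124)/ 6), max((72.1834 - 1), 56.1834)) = 71.1854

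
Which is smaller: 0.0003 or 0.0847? 0.0003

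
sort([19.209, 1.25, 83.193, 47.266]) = [1.25, 19.209, 47.266, 83.193]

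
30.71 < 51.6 True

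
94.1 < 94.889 True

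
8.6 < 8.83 True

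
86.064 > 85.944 True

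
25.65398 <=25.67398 True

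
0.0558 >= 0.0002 True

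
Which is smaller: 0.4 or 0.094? 0.094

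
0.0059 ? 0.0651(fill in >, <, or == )<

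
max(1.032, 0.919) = 1.032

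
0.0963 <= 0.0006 False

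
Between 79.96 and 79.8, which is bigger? 79.96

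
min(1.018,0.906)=0.906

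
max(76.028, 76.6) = 76.6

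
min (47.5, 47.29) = 47.29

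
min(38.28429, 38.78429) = 38.28429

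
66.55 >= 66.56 False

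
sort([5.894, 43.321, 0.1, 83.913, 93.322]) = [0.1, 5.894, 43.321, 83.913, 93.322]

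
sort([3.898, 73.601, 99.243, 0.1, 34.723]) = [0.1, 3.898, 34.723, 73.601, 99.243]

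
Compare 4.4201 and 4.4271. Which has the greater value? 4.4271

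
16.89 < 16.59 False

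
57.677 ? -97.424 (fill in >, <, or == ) >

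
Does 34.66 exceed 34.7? No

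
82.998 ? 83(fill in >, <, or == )<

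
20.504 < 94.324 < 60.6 False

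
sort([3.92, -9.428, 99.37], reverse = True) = [99.37, 3.92, -9.428]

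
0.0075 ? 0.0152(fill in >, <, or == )<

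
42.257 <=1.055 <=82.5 False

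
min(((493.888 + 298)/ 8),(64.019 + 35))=98.986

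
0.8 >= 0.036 True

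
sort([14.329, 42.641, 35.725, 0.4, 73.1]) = [0.4, 14.329, 35.725, 42.641, 73.1]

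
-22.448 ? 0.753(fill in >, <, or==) <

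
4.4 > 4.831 False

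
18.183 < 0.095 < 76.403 False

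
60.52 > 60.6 False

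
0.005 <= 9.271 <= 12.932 True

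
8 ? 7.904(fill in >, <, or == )>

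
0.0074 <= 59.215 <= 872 True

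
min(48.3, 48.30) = 48.3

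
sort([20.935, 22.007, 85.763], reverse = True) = [85.763, 22.007, 20.935]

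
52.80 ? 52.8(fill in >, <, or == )==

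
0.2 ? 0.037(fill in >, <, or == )>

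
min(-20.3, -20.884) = -20.884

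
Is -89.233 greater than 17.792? No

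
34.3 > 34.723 False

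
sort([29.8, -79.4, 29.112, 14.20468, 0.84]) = [-79.4, 0.84, 14.20468, 29.112, 29.8]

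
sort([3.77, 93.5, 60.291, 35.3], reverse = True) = [93.5, 60.291, 35.3, 3.77]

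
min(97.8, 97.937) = 97.8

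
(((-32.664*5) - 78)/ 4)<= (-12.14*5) False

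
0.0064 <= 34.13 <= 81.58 True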